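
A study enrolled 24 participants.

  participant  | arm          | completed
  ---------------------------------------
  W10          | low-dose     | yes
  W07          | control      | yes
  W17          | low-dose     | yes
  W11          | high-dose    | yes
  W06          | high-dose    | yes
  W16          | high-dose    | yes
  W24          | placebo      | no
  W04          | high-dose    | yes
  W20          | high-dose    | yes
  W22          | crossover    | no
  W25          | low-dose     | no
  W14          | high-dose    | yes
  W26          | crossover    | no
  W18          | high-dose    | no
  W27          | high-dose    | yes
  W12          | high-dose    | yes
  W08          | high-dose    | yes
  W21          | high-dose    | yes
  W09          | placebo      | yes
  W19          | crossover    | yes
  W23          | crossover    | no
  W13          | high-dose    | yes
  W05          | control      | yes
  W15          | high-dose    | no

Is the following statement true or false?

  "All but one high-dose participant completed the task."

Truth condition: |A ∖ B| = 1.
A (the restrictor) = {W11, W06, W16, W04, W20, W14, W18, W27, W12, W08, W21, W13, W15}, |A| = 13.
A ∖ B = {W18, W15}, so |A ∖ B| = 2.
|A ∖ B| = 2, so the statement is false.

False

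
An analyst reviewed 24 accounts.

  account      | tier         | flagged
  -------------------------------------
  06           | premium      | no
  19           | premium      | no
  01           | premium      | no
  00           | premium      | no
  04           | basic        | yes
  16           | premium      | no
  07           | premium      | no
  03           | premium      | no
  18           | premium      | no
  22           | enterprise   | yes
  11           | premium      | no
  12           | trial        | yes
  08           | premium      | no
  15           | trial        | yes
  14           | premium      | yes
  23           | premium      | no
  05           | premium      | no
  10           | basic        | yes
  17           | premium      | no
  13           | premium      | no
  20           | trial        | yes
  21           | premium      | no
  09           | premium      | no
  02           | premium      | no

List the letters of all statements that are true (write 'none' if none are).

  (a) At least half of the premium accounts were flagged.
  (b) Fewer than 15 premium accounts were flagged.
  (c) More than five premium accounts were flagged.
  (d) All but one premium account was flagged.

|A| = 18, |A ∩ B| = 1, |A ∖ B| = 17.
(a) |A ∩ B| ≥ |A ∖ B|: fails.
(b) |A ∩ B| < 15: holds.
(c) |A ∩ B| > 5: fails.
(d) |A ∖ B| = 1: fails.

(b)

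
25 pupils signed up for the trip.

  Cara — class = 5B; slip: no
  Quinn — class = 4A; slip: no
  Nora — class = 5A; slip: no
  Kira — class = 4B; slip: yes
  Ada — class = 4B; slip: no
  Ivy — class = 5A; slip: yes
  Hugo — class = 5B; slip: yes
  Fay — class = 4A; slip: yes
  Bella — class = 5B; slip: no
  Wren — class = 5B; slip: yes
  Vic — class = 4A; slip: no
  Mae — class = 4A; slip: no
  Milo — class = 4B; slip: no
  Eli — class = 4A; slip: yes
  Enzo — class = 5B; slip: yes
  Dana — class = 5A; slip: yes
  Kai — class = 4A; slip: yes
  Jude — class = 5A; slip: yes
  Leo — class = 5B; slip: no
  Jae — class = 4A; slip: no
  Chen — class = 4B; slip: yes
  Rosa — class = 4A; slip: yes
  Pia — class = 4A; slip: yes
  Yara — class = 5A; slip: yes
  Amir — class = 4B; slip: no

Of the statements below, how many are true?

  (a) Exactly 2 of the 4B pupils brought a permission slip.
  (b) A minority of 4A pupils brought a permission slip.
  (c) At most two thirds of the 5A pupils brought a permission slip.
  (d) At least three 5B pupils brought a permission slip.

2

(a) 4B: |A| = 5, |A ∩ B| = 2; needs |A ∩ B| = 2 — true.
(b) 4A: |A| = 9, |A ∩ B| = 5; needs |A ∩ B| < |A ∖ B| — false.
(c) 5A: |A| = 5, |A ∩ B| = 4; needs |A ∩ B| / |A| ≤ 2/3 — false.
(d) 5B: |A| = 6, |A ∩ B| = 3; needs |A ∩ B| ≥ 3 — true.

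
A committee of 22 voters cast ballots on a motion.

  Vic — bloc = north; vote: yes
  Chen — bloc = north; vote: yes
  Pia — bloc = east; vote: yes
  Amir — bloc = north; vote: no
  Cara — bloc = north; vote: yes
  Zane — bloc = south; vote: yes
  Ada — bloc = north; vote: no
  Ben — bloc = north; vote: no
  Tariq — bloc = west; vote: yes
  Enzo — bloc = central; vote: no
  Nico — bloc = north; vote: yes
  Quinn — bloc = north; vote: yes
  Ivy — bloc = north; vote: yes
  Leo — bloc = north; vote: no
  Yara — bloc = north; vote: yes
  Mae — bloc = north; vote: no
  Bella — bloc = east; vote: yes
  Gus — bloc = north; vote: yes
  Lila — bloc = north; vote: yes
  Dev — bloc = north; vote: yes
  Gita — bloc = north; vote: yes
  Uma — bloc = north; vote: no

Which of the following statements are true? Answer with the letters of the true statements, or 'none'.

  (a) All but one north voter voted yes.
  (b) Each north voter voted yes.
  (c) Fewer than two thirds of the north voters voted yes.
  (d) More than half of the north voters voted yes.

|A| = 17, |A ∩ B| = 11, |A ∖ B| = 6.
(a) |A ∖ B| = 1: fails.
(b) A ⊆ B, i.e. every element of A is in B (|A ∖ B| = 0): fails.
(c) |A ∩ B| / |A| < 2/3: holds.
(d) |A ∩ B| > |A ∖ B|: holds.

(c), (d)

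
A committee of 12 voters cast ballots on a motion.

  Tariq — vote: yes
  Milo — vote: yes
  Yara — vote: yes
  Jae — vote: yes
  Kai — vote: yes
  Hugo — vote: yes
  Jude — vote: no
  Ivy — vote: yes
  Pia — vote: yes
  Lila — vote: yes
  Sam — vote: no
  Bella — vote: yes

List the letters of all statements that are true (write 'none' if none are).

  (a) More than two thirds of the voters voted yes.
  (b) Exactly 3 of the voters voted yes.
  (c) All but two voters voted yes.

|A| = 12, |A ∩ B| = 10, |A ∖ B| = 2.
(a) |A ∩ B| / |A| > 2/3: holds.
(b) |A ∩ B| = 3: fails.
(c) |A ∖ B| = 2: holds.

(a), (c)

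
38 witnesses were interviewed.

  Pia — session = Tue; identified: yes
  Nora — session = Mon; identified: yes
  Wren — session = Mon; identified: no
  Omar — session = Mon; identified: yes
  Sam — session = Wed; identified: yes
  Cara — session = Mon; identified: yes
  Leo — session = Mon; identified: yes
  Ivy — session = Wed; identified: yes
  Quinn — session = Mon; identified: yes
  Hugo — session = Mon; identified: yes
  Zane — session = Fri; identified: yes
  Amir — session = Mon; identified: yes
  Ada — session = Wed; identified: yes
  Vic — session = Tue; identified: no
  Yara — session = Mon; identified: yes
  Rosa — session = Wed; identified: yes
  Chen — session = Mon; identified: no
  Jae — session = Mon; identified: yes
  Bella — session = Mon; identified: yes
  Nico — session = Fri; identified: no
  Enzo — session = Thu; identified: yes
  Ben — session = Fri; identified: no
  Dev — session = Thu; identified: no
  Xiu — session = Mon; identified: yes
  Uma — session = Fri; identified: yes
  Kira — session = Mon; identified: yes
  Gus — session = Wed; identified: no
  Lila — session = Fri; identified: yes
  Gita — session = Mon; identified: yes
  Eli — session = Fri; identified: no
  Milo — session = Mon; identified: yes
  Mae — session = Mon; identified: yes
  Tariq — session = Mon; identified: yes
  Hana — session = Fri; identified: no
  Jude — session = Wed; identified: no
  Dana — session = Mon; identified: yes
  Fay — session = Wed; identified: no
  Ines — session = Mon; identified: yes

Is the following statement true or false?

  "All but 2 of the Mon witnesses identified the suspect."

True

Truth condition: |A ∖ B| = 2.
|A| = 20, |A ∩ B| = 18, |A ∖ B| = 2.
|A ∖ B| = 2, so the statement is true.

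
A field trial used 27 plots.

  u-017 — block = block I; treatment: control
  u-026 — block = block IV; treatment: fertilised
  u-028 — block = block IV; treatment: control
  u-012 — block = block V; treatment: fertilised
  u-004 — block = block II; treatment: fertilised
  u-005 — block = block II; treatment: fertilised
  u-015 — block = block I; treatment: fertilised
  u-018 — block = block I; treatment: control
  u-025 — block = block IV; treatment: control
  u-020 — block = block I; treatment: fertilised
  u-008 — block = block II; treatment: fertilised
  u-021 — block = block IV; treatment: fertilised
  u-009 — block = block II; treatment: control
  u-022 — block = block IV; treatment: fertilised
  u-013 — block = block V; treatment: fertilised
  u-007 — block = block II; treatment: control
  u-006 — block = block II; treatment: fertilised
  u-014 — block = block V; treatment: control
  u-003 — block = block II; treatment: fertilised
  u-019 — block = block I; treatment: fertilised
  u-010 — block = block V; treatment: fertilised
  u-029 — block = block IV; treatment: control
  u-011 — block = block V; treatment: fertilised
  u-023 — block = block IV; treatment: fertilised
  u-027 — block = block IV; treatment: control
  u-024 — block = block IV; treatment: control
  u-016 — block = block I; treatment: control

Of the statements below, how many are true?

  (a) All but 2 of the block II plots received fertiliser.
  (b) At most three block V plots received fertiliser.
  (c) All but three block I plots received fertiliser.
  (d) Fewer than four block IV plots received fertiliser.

(a) block II: |A| = 7, |A ∩ B| = 5; needs |A ∖ B| = 2 — true.
(b) block V: |A| = 5, |A ∩ B| = 4; needs |A ∩ B| ≤ 3 — false.
(c) block I: |A| = 6, |A ∩ B| = 3; needs |A ∖ B| = 3 — true.
(d) block IV: |A| = 9, |A ∩ B| = 4; needs |A ∩ B| < 4 — false.

2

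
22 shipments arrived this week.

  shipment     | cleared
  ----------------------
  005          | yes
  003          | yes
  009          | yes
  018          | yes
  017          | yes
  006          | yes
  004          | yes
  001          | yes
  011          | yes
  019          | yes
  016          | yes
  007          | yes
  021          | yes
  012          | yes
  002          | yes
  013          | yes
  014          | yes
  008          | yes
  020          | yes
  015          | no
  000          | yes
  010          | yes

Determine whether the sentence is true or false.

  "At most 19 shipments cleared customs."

False

'At most 19 shipments cleared customs' holds iff |A ∩ B| ≤ 19.
|A| = 22, |A ∩ B| = 21, |A ∖ B| = 1.
|A ∩ B| = 21, so the statement is false.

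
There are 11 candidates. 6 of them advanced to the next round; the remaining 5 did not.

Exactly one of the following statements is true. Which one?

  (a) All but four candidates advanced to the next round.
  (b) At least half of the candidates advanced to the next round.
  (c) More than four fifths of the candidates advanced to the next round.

(b)

|A| = 11, |A ∩ B| = 6, |A ∖ B| = 5.
(a) requires |A ∖ B| = 4: false.
(b) requires |A ∩ B| ≥ |A ∖ B|: true.
(c) requires |A ∩ B| / |A| > 4/5: false.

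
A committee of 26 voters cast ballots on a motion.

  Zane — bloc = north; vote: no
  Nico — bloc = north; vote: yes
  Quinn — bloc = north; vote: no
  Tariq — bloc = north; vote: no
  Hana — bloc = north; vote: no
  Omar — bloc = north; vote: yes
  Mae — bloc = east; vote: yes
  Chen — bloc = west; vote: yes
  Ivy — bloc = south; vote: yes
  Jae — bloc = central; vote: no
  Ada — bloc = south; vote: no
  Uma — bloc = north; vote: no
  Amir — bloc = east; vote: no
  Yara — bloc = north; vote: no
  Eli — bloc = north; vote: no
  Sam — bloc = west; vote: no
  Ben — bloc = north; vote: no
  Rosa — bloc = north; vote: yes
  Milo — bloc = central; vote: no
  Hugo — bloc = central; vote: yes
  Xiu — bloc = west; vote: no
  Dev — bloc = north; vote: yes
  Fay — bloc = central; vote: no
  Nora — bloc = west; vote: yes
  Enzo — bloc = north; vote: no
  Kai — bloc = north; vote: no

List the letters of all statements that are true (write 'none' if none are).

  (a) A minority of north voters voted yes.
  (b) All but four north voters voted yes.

|A| = 14, |A ∩ B| = 4, |A ∖ B| = 10.
(a) |A ∩ B| < |A ∖ B|: holds.
(b) |A ∖ B| = 4: fails.

(a)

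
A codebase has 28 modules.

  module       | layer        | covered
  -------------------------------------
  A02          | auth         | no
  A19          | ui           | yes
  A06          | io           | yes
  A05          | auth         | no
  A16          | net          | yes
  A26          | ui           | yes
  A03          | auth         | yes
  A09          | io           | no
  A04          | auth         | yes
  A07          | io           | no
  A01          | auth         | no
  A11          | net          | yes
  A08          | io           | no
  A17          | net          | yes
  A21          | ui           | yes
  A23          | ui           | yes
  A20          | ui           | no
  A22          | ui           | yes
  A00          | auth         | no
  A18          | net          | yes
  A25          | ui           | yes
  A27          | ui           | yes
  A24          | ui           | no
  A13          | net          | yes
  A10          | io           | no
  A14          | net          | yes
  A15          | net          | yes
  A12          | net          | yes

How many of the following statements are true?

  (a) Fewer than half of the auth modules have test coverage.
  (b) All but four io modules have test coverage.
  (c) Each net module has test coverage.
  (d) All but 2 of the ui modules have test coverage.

(a) auth: |A| = 6, |A ∩ B| = 2; needs |A ∩ B| < |A ∖ B| — true.
(b) io: |A| = 5, |A ∩ B| = 1; needs |A ∖ B| = 4 — true.
(c) net: |A| = 8, |A ∩ B| = 8; needs A ⊆ B, i.e. every element of A is in B (|A ∖ B| = 0) — true.
(d) ui: |A| = 9, |A ∩ B| = 7; needs |A ∖ B| = 2 — true.

4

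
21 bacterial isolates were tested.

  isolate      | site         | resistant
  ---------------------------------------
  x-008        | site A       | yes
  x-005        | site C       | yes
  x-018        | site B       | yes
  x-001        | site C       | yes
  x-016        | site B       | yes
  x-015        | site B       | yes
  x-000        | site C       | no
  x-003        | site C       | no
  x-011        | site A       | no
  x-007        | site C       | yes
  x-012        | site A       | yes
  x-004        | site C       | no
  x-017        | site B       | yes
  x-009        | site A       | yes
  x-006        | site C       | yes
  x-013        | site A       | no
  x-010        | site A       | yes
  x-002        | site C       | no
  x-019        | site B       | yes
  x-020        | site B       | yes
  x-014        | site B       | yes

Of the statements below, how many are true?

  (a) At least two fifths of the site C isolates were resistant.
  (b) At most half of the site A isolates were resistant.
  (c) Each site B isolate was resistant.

2

(a) site C: |A| = 8, |A ∩ B| = 4; needs |A ∩ B| / |A| ≥ 2/5 — true.
(b) site A: |A| = 6, |A ∩ B| = 4; needs |A ∩ B| ≤ |A ∖ B| — false.
(c) site B: |A| = 7, |A ∩ B| = 7; needs A ⊆ B, i.e. every element of A is in B (|A ∖ B| = 0) — true.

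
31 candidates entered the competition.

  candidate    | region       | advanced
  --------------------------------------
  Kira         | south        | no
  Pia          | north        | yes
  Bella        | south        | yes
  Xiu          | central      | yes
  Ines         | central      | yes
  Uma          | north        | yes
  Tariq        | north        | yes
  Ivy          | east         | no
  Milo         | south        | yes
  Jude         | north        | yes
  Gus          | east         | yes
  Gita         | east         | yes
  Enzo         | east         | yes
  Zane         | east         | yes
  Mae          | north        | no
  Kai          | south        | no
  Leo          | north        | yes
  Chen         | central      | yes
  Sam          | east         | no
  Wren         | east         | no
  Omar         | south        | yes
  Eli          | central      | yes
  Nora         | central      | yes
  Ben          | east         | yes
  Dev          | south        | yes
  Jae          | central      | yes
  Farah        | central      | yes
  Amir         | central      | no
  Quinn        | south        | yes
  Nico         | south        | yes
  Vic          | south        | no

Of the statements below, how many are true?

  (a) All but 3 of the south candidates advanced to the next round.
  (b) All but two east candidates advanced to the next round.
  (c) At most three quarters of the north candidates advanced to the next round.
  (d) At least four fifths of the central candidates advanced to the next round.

(a) south: |A| = 9, |A ∩ B| = 6; needs |A ∖ B| = 3 — true.
(b) east: |A| = 8, |A ∩ B| = 5; needs |A ∖ B| = 2 — false.
(c) north: |A| = 6, |A ∩ B| = 5; needs |A ∩ B| / |A| ≤ 3/4 — false.
(d) central: |A| = 8, |A ∩ B| = 7; needs |A ∩ B| / |A| ≥ 4/5 — true.

2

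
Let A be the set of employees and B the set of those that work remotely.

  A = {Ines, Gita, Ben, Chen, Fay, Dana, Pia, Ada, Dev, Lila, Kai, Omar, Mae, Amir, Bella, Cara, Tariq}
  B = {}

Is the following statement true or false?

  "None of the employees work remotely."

The determiner here denotes the relation: A ∩ B = ∅ (|A ∩ B| = 0).
|A| = 17, |A ∩ B| = 0, |A ∖ B| = 17.
So the statement is true.

True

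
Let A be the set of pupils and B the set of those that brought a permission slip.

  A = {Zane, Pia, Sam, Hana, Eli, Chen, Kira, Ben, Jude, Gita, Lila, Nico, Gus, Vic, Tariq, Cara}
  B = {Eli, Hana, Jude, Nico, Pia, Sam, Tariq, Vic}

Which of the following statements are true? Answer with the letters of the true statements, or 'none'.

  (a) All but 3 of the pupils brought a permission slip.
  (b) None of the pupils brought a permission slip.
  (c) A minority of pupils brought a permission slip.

none

|A| = 16, |A ∩ B| = 8, |A ∖ B| = 8.
(a) |A ∖ B| = 3: fails.
(b) A ∩ B = ∅ (|A ∩ B| = 0): fails.
(c) |A ∩ B| < |A ∖ B|: fails.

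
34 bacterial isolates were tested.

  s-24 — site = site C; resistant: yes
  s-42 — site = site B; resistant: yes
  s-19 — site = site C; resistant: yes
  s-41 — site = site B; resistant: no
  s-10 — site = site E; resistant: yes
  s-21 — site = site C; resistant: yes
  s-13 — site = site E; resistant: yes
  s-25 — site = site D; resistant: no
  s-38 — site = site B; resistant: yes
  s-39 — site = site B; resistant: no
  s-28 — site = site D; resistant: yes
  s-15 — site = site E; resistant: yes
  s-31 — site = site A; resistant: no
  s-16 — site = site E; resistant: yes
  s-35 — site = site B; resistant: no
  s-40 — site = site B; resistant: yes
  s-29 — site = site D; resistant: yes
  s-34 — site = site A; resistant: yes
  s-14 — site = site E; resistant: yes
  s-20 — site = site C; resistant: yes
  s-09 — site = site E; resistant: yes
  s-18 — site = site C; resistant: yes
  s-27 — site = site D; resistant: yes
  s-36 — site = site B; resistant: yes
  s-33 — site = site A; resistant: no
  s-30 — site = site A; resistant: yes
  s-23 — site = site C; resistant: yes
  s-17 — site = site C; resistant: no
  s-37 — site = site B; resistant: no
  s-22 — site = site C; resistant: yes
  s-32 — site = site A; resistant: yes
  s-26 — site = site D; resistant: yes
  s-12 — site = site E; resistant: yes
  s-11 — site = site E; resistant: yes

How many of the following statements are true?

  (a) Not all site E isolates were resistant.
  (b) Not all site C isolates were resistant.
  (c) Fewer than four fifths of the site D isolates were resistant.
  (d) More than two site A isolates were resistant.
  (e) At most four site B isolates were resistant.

(a) site E: |A| = 8, |A ∩ B| = 8; needs A ⊄ B (|A ∖ B| ≥ 1) — false.
(b) site C: |A| = 8, |A ∩ B| = 7; needs A ⊄ B (|A ∖ B| ≥ 1) — true.
(c) site D: |A| = 5, |A ∩ B| = 4; needs |A ∩ B| / |A| < 4/5 — false.
(d) site A: |A| = 5, |A ∩ B| = 3; needs |A ∩ B| > 2 — true.
(e) site B: |A| = 8, |A ∩ B| = 4; needs |A ∩ B| ≤ 4 — true.

3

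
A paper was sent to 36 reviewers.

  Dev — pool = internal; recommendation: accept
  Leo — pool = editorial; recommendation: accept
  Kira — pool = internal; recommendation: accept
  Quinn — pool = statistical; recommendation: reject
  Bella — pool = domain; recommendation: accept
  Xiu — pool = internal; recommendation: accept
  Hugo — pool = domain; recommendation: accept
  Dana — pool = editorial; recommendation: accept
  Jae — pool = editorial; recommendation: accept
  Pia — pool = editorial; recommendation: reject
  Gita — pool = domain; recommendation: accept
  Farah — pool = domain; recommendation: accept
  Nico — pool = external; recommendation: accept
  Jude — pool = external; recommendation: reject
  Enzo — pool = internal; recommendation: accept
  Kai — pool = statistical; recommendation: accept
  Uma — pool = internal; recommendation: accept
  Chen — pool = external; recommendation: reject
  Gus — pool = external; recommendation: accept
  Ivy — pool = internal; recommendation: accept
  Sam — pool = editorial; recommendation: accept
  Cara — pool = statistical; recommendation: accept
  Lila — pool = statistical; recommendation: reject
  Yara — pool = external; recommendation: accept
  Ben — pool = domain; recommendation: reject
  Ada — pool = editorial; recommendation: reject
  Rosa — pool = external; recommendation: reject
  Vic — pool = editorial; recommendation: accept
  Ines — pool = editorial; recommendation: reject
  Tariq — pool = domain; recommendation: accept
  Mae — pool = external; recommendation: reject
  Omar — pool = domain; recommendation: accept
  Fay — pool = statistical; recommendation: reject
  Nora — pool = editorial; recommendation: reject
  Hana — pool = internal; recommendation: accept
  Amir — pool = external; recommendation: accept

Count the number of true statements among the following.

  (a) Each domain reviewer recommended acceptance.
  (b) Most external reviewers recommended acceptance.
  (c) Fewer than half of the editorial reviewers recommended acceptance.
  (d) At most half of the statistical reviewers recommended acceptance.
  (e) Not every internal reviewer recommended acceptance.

1

(a) domain: |A| = 7, |A ∩ B| = 6; needs A ⊆ B, i.e. every element of A is in B (|A ∖ B| = 0) — false.
(b) external: |A| = 8, |A ∩ B| = 4; needs |A ∩ B| > |A ∖ B| — false.
(c) editorial: |A| = 9, |A ∩ B| = 5; needs |A ∩ B| < |A ∖ B| — false.
(d) statistical: |A| = 5, |A ∩ B| = 2; needs |A ∩ B| ≤ |A ∖ B| — true.
(e) internal: |A| = 7, |A ∩ B| = 7; needs A ⊄ B (|A ∖ B| ≥ 1) — false.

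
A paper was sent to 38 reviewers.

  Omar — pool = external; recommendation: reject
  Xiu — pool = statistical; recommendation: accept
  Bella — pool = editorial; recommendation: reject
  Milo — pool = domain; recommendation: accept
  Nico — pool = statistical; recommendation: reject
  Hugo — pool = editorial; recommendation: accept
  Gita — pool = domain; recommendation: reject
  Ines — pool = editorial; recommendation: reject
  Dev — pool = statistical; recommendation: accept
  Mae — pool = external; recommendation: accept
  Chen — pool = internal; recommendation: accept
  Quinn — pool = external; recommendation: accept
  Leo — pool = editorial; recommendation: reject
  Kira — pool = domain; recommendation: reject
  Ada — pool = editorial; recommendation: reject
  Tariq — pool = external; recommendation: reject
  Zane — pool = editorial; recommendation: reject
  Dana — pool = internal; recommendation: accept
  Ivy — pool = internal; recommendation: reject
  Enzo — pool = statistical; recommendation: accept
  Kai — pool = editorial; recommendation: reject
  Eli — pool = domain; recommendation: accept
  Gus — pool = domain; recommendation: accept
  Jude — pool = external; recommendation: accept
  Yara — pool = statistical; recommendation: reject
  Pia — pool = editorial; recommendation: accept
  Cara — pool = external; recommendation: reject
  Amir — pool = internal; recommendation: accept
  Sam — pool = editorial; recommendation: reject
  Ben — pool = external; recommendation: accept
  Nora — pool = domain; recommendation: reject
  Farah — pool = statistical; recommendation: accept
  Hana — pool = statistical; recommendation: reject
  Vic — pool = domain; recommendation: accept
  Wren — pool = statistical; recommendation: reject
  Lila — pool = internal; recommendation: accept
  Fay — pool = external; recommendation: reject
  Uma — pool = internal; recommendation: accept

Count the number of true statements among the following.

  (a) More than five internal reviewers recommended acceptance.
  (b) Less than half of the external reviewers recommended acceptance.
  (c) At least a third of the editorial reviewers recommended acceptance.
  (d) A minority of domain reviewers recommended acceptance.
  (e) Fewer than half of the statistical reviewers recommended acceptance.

(a) internal: |A| = 6, |A ∩ B| = 5; needs |A ∩ B| > 5 — false.
(b) external: |A| = 8, |A ∩ B| = 4; needs |A ∩ B| < |A ∖ B| — false.
(c) editorial: |A| = 9, |A ∩ B| = 2; needs |A ∩ B| / |A| ≥ 1/3 — false.
(d) domain: |A| = 7, |A ∩ B| = 4; needs |A ∩ B| < |A ∖ B| — false.
(e) statistical: |A| = 8, |A ∩ B| = 4; needs |A ∩ B| < |A ∖ B| — false.

0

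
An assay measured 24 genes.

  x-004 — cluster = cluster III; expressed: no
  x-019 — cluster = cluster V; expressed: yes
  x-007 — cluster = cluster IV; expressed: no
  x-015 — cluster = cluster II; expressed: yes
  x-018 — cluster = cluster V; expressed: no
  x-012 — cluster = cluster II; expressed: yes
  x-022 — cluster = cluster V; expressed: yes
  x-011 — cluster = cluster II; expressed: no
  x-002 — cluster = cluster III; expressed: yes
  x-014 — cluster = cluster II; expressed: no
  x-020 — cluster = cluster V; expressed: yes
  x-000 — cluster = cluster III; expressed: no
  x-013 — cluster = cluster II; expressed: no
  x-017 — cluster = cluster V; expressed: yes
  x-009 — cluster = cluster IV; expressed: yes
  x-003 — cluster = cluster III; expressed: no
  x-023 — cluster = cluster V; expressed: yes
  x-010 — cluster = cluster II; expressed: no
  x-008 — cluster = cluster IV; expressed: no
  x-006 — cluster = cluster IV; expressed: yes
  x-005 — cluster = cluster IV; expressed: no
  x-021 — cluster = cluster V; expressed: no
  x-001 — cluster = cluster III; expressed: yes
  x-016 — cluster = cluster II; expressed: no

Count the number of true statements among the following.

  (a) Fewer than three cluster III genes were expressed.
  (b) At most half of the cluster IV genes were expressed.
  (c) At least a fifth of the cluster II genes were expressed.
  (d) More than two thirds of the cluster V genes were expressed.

(a) cluster III: |A| = 5, |A ∩ B| = 2; needs |A ∩ B| < 3 — true.
(b) cluster IV: |A| = 5, |A ∩ B| = 2; needs |A ∩ B| ≤ |A ∖ B| — true.
(c) cluster II: |A| = 7, |A ∩ B| = 2; needs |A ∩ B| / |A| ≥ 1/5 — true.
(d) cluster V: |A| = 7, |A ∩ B| = 5; needs |A ∩ B| / |A| > 2/3 — true.

4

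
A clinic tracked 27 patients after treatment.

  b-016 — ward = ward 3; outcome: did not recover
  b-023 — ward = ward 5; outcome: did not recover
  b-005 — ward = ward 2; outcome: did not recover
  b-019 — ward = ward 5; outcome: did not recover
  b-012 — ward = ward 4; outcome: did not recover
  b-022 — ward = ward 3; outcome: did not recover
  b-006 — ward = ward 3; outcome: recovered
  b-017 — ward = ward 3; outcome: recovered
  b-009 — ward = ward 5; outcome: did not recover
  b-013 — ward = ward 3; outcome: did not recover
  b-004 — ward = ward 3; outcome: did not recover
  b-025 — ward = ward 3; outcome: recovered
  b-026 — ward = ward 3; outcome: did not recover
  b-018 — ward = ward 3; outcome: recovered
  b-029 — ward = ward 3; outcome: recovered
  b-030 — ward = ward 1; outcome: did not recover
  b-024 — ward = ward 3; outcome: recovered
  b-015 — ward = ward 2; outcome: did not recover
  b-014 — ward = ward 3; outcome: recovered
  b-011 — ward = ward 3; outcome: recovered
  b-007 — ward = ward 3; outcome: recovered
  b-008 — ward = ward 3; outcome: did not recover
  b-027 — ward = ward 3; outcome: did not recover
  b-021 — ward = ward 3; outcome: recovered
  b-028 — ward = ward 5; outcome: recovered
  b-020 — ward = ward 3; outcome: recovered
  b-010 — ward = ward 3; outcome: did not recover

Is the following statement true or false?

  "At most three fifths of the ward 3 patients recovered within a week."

True

The determiner here denotes the relation: |A ∩ B| / |A| ≤ 3/5.
|A| = 19, |A ∩ B| = 11, |A ∖ B| = 8.
|A ∩ B|/|A| = 11/19, so the statement is true.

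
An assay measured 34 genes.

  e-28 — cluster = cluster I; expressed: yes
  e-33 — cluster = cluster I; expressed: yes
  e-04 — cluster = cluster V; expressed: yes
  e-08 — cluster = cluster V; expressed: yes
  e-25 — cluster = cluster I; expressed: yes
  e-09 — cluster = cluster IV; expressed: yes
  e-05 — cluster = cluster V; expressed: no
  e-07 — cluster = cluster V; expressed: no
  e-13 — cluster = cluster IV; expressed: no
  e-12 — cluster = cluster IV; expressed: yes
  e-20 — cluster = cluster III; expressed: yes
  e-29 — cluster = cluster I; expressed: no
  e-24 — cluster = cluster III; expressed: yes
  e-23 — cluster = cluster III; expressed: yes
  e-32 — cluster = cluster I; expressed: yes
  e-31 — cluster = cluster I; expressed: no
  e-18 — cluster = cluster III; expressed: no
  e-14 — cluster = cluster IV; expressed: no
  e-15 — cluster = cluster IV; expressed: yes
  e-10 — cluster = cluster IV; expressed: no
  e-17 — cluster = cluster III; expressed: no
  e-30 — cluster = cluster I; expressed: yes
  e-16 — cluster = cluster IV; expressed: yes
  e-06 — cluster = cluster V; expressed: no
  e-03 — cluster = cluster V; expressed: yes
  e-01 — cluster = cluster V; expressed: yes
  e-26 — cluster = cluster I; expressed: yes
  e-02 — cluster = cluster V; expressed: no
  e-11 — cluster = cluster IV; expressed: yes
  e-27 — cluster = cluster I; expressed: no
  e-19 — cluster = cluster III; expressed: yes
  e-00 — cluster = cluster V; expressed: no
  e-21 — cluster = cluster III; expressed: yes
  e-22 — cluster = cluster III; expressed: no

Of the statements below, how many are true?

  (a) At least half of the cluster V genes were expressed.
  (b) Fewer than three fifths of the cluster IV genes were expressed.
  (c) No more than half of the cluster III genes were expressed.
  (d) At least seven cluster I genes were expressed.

(a) cluster V: |A| = 9, |A ∩ B| = 4; needs |A ∩ B| ≥ |A ∖ B| — false.
(b) cluster IV: |A| = 8, |A ∩ B| = 5; needs |A ∩ B| / |A| < 3/5 — false.
(c) cluster III: |A| = 8, |A ∩ B| = 5; needs |A ∩ B| ≤ |A ∖ B| — false.
(d) cluster I: |A| = 9, |A ∩ B| = 6; needs |A ∩ B| ≥ 7 — false.

0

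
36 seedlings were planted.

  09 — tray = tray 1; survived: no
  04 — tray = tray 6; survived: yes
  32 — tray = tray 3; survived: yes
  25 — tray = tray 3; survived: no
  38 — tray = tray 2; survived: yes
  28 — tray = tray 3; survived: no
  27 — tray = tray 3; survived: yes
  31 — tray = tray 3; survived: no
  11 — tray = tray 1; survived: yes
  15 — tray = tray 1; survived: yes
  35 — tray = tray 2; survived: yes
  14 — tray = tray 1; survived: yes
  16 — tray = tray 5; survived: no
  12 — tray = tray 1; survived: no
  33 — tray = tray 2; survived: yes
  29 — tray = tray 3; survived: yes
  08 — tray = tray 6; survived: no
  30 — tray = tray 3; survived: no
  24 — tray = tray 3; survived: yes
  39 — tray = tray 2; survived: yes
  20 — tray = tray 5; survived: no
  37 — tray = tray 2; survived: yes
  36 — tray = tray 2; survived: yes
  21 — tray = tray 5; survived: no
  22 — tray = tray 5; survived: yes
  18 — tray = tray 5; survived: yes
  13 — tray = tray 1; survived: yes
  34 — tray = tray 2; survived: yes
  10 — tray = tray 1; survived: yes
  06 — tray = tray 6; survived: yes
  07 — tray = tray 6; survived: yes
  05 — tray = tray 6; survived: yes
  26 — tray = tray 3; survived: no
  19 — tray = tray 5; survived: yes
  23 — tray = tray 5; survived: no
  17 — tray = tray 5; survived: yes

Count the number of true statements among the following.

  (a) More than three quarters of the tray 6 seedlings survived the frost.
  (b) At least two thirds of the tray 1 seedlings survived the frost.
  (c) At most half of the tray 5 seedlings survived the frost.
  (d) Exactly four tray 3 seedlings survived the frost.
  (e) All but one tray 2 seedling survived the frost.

(a) tray 6: |A| = 5, |A ∩ B| = 4; needs |A ∩ B| / |A| > 3/4 — true.
(b) tray 1: |A| = 7, |A ∩ B| = 5; needs |A ∩ B| / |A| ≥ 2/3 — true.
(c) tray 5: |A| = 8, |A ∩ B| = 4; needs |A ∩ B| ≤ |A ∖ B| — true.
(d) tray 3: |A| = 9, |A ∩ B| = 4; needs |A ∩ B| = 4 — true.
(e) tray 2: |A| = 7, |A ∩ B| = 7; needs |A ∖ B| = 1 — false.

4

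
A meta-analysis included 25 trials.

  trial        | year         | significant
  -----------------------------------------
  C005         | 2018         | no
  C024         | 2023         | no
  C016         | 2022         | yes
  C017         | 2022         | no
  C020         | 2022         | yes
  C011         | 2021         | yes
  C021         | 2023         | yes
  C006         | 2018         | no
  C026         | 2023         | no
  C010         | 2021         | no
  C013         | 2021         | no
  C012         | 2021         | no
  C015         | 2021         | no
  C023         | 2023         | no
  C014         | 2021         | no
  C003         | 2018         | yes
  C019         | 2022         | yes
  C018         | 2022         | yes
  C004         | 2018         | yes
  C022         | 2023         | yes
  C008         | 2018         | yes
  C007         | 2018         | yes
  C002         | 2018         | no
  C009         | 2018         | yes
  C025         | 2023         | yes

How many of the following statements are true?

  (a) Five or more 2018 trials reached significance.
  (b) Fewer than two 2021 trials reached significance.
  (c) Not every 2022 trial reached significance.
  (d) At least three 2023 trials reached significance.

4

(a) 2018: |A| = 8, |A ∩ B| = 5; needs |A ∩ B| ≥ 5 — true.
(b) 2021: |A| = 6, |A ∩ B| = 1; needs |A ∩ B| < 2 — true.
(c) 2022: |A| = 5, |A ∩ B| = 4; needs A ⊄ B (|A ∖ B| ≥ 1) — true.
(d) 2023: |A| = 6, |A ∩ B| = 3; needs |A ∩ B| ≥ 3 — true.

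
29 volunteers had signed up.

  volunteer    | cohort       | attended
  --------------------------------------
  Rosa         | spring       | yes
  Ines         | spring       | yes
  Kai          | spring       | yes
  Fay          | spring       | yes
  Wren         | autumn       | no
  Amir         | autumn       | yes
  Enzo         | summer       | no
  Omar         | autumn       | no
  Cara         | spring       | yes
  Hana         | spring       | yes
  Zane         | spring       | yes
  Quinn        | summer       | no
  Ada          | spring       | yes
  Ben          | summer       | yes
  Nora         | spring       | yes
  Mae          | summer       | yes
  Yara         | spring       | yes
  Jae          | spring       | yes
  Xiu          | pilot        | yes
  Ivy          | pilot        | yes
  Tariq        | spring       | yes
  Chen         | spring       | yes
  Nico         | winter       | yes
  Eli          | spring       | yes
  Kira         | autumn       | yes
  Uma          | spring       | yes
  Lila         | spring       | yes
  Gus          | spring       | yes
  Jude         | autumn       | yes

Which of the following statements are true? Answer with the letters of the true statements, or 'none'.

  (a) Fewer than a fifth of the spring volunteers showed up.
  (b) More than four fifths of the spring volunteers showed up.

|A| = 17, |A ∩ B| = 17, |A ∖ B| = 0.
(a) |A ∩ B| / |A| < 1/5: fails.
(b) |A ∩ B| / |A| > 4/5: holds.

(b)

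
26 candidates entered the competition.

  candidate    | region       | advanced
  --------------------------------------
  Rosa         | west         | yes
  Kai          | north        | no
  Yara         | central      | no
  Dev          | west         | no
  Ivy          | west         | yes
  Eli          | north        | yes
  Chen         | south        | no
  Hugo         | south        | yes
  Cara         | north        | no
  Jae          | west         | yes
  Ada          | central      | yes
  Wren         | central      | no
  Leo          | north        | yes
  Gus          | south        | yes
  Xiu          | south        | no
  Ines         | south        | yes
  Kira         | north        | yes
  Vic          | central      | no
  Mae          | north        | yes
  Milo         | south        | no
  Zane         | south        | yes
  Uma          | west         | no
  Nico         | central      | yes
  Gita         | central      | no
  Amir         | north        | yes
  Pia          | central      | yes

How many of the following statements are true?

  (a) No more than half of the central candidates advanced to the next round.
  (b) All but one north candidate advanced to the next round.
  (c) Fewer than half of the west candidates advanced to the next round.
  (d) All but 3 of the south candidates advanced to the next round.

2

(a) central: |A| = 7, |A ∩ B| = 3; needs |A ∩ B| ≤ |A ∖ B| — true.
(b) north: |A| = 7, |A ∩ B| = 5; needs |A ∖ B| = 1 — false.
(c) west: |A| = 5, |A ∩ B| = 3; needs |A ∩ B| < |A ∖ B| — false.
(d) south: |A| = 7, |A ∩ B| = 4; needs |A ∖ B| = 3 — true.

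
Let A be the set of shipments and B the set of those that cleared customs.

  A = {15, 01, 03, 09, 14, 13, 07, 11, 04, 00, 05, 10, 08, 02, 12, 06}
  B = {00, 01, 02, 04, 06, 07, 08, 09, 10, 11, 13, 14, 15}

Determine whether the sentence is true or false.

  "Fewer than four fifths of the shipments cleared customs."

False

Truth condition: |A ∩ B| / |A| < 4/5.
|A| = 16, |A ∩ B| = 13, |A ∖ B| = 3.
|A ∩ B|/|A| = 13/16, so the statement is false.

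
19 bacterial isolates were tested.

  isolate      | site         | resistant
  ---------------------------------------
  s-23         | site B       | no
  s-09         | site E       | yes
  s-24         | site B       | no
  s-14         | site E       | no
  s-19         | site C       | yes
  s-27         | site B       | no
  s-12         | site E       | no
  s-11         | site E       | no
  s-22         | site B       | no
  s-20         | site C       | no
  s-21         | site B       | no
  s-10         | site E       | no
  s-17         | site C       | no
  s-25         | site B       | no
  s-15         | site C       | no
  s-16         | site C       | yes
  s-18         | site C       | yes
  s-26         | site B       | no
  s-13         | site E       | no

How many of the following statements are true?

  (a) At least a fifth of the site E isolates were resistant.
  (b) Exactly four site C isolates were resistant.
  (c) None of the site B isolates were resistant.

1

(a) site E: |A| = 6, |A ∩ B| = 1; needs |A ∩ B| / |A| ≥ 1/5 — false.
(b) site C: |A| = 6, |A ∩ B| = 3; needs |A ∩ B| = 4 — false.
(c) site B: |A| = 7, |A ∩ B| = 0; needs A ∩ B = ∅ (|A ∩ B| = 0) — true.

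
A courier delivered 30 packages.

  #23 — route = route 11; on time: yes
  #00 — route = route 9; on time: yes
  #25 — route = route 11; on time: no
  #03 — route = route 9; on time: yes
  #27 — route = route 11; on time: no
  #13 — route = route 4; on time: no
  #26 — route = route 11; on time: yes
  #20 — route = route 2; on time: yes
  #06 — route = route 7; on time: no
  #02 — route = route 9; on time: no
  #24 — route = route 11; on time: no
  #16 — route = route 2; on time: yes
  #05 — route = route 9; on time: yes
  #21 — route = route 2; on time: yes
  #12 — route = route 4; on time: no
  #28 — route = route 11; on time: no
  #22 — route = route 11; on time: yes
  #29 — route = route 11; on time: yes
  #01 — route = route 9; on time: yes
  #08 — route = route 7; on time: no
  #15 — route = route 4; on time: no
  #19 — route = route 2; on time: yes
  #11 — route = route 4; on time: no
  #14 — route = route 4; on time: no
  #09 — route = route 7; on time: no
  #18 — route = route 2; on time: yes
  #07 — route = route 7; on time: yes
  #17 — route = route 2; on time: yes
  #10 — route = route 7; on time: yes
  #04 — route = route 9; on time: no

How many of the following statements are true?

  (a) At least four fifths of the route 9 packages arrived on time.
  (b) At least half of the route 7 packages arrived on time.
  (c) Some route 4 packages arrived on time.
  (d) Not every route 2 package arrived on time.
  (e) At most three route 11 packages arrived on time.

(a) route 9: |A| = 6, |A ∩ B| = 4; needs |A ∩ B| / |A| ≥ 4/5 — false.
(b) route 7: |A| = 5, |A ∩ B| = 2; needs |A ∩ B| ≥ |A ∖ B| — false.
(c) route 4: |A| = 5, |A ∩ B| = 0; needs A ∩ B ≠ ∅ (|A ∩ B| ≥ 1) — false.
(d) route 2: |A| = 6, |A ∩ B| = 6; needs A ⊄ B (|A ∖ B| ≥ 1) — false.
(e) route 11: |A| = 8, |A ∩ B| = 4; needs |A ∩ B| ≤ 3 — false.

0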